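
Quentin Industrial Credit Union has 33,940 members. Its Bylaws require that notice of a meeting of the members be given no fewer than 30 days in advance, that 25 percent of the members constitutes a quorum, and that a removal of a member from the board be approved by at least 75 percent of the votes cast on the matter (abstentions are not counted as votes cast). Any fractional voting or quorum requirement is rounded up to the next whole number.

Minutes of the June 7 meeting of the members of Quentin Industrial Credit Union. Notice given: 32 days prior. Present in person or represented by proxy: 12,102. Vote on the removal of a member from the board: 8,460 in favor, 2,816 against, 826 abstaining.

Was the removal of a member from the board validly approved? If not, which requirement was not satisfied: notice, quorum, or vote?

Valid — all requirements satisfied.

Notice: 32 days given; 30 required. Satisfied.
Quorum: 25% of 33,940 = 8,485; 12,102 present. Satisfied.
Vote: requires three-fourths of the votes cast (12,102 − 826 abstaining = 11,276); 3/4 of 11276 = 8457, so 8,457 needed; 8,460 in favor. Satisfied.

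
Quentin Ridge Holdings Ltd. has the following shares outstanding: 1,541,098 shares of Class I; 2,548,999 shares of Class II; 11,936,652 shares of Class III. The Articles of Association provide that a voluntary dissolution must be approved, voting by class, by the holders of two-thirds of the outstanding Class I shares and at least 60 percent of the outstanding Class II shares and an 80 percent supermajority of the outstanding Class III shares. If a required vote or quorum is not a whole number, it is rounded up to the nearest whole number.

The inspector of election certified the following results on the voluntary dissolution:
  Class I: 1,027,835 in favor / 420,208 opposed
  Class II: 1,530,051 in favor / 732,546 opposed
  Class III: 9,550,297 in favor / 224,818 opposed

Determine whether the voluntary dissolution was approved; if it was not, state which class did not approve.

Approved — every class gave the required vote.

Class I: 2/3 of 1541098 = 1027398.67, rounded up to 1027399; 1,027,399 required, 1,027,835 in favor — approved.
Class II: 3/5 of 2548999 = 1529399.40, rounded up to 1529400; 1,529,400 required, 1,530,051 in favor — approved.
Class III: 4/5 of 11936652 = 9549321.60, rounded up to 9549322; 9,549,322 required, 9,550,297 in favor — approved.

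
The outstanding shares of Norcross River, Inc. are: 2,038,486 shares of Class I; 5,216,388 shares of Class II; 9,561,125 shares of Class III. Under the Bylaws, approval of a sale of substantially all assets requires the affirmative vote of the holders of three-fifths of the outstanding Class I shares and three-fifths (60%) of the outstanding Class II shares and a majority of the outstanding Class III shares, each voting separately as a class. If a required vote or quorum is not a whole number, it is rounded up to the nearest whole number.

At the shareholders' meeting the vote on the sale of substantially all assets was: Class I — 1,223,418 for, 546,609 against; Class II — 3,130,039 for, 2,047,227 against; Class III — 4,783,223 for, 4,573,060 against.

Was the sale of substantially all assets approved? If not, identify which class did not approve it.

Approved — every class gave the required vote.

Class I: 3/5 of 2038486 = 1223091.60, rounded up to 1223092; 1,223,092 required, 1,223,418 in favor — approved.
Class II: 3/5 of 5216388 = 3129832.80, rounded up to 3129833; 3,129,833 required, 3,130,039 in favor — approved.
Class III: a majority of 9561125 is 4780563; 4,780,563 required, 4,783,223 in favor — approved.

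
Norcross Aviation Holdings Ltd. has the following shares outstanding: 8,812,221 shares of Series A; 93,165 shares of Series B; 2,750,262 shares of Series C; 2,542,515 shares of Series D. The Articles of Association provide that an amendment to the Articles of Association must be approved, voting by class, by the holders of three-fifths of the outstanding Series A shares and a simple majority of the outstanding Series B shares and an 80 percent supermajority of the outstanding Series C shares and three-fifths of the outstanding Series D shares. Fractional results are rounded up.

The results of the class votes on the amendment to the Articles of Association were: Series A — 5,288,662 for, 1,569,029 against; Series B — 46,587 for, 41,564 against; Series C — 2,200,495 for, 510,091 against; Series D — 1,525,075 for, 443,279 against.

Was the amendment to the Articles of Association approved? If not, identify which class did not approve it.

Not approved — the Series D shares did not give the required vote.

Series A: 3/5 of 8812221 = 5287332.60, rounded up to 5287333; 5,287,333 required, 5,288,662 in favor — approved.
Series B: a majority of 93165 is 46583; 46,583 required, 46,587 in favor — approved.
Series C: 4/5 of 2750262 = 2200209.60, rounded up to 2200210; 2,200,210 required, 2,200,495 in favor — approved.
Series D: 3/5 of 2542515 = 1525509; 1,525,509 required, 1,525,075 in favor — not approved.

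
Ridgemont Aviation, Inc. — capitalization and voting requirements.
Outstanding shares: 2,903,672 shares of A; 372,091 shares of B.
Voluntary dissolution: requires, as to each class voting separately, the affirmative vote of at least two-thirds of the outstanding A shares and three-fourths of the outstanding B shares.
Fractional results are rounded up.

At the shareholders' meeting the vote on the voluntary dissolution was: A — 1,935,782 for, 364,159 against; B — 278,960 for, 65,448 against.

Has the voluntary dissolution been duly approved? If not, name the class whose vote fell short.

A: 2/3 of 2903672 = 1935781.33, rounded up to 1935782; 1,935,782 required, 1,935,782 in favor — approved.
B: 3/4 of 372091 = 279068.25, rounded up to 279069; 279,069 required, 278,960 in favor — not approved.

Not approved — the B shares did not give the required vote.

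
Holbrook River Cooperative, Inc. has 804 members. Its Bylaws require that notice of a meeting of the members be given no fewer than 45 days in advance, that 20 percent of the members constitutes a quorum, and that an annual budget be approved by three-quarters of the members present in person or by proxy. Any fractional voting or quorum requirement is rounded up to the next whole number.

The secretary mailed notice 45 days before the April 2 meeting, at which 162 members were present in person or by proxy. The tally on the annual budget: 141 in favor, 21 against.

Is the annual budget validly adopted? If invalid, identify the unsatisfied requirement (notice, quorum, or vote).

Valid — all requirements satisfied.

Notice: 45 days given; 45 required. Satisfied.
Quorum: 20% of 804 = 160.80, rounded up to 161; 162 present. Satisfied.
Vote: requires three-fourths of those present (162); 3/4 of 162 = 121.50, rounded up to 122, so 122 needed; 141 in favor. Satisfied.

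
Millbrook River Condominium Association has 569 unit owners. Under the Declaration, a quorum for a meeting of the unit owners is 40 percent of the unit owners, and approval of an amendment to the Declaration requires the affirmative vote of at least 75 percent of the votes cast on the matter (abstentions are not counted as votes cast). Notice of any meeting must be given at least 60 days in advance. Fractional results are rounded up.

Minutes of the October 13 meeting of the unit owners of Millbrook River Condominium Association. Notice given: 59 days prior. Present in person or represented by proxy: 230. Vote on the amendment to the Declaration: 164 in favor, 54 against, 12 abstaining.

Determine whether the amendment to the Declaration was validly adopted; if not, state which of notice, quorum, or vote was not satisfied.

Invalid — notice requirement not satisfied.

Notice: 59 days given; 60 required. Not satisfied.
Quorum: 40% of 569 = 227.60, rounded up to 228; 230 present. Satisfied.
Vote: requires three-fourths of the votes cast (230 − 12 abstaining = 218); 3/4 of 218 = 163.50, rounded up to 164, so 164 needed; 164 in favor. Satisfied.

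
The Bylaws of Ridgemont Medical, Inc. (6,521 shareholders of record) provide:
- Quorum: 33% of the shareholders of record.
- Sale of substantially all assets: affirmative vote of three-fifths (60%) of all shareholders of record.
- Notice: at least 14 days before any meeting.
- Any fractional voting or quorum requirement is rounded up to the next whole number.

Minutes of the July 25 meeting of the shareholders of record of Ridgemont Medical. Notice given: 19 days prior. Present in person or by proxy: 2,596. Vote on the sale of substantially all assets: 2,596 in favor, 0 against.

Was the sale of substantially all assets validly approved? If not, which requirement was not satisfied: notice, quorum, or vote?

Invalid — vote requirement not satisfied.

Notice: 19 days given; 14 required. Satisfied.
Quorum: 33% of 6,521 = 2,151.93, rounded up to 2,152; 2,596 present. Satisfied.
Vote: requires three-fifths of all shareholders of record (6,521); 3/5 of 6521 = 3912.60, rounded up to 3913, so 3,913 needed; 2,596 in favor. Not satisfied.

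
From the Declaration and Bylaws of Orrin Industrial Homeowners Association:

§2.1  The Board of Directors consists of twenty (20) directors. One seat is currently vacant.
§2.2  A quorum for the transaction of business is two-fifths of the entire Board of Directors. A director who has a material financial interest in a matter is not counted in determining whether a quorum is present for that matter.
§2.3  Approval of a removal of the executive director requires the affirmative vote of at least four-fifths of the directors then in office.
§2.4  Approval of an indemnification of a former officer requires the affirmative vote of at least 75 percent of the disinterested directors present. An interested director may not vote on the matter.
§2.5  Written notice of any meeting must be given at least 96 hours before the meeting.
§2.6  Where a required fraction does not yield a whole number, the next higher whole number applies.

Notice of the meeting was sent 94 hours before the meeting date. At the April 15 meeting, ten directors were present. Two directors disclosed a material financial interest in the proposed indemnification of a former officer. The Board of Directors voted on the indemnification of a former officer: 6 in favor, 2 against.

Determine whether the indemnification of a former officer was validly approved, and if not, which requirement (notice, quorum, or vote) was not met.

Invalid — notice requirement not satisfied.

Notice: 94 hours given; 96 required (94 < 96). Not satisfied.
Quorum: 10 present, but the 2 interested directors do not count, leaving 8. Quorum is 8. Satisfied.
Vote: the indemnification of a former officer requires three-fourths of the disinterested directors present (10 − 2 = 8). 3/4 of 8 = 6, so 6 affirmative votes are needed; 6 voted in favor. Satisfied.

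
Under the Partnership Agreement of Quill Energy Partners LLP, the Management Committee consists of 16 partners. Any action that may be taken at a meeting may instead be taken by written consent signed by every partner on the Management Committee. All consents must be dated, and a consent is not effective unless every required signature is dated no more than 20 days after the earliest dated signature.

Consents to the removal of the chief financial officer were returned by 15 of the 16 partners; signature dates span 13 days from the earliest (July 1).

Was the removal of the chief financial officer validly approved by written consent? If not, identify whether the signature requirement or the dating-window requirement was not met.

Not effective — insufficient signatures.

Signatures required: every one of 16 — unanimous means all 16, so 16 needed; 15 signed. Insufficient.
Dating window: the latest signature is 13 days after the earliest; the limit is 20 days. Within the window.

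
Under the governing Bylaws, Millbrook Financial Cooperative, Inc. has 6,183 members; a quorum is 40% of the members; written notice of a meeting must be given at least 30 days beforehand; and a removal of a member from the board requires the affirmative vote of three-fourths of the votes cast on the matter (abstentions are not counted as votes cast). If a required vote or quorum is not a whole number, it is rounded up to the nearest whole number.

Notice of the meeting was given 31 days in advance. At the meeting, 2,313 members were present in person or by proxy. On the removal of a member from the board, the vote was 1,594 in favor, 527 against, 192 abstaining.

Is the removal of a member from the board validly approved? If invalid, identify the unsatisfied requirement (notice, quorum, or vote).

Notice: 31 days given; 30 required. Satisfied.
Quorum: 40% of 6,183 = 2,473.20, rounded up to 2,474; 2,313 present. Not satisfied.
Vote: requires three-fourths of the votes cast (2,313 − 192 abstaining = 2,121); 3/4 of 2121 = 1590.75, rounded up to 1591, so 1,591 needed; 1,594 in favor. Satisfied.

Invalid — quorum requirement not satisfied.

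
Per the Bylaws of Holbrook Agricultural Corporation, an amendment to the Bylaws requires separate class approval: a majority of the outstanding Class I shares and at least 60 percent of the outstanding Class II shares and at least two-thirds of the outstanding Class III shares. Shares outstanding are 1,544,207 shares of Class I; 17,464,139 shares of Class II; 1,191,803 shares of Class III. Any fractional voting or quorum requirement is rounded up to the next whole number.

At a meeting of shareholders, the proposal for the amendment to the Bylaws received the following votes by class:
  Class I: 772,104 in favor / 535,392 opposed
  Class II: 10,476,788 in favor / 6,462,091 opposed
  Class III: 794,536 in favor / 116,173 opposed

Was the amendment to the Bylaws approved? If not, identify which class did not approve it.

Not approved — the Class II shares did not give the required vote.

Class I: a majority of 1544207 is 772104; 772,104 required, 772,104 in favor — approved.
Class II: 3/5 of 17464139 = 10478483.40, rounded up to 10478484; 10,478,484 required, 10,476,788 in favor — not approved.
Class III: 2/3 of 1191803 = 794535.33, rounded up to 794536; 794,536 required, 794,536 in favor — approved.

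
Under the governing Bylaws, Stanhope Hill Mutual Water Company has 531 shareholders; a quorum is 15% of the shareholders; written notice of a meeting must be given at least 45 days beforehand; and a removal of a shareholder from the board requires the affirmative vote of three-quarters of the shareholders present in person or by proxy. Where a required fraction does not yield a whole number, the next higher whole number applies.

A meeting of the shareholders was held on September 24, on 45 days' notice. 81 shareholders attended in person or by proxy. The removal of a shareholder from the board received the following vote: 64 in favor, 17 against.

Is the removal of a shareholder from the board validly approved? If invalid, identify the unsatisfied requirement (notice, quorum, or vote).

Valid — all requirements satisfied.

Notice: 45 days given; 45 required. Satisfied.
Quorum: 15% of 531 = 79.65, rounded up to 80; 81 present. Satisfied.
Vote: requires three-fourths of those present (81); 3/4 of 81 = 60.75, rounded up to 61, so 61 needed; 64 in favor. Satisfied.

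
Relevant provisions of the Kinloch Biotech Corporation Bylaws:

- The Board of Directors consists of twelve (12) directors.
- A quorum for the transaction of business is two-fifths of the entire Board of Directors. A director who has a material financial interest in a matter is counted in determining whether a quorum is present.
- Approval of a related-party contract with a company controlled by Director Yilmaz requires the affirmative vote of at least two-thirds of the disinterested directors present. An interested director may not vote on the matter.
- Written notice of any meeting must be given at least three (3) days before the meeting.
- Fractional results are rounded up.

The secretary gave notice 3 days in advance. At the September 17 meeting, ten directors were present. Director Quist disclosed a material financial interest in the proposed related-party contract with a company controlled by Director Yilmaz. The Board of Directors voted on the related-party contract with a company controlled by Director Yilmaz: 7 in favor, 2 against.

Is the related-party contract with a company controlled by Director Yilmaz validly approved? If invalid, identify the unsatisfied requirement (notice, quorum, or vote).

Valid — all requirements satisfied.

Notice: 3 days given; 3 required (3 ≥ 3). Satisfied.
Quorum: 10 present (interested directors count toward quorum); quorum is 5. Satisfied.
Vote: the related-party contract with a company controlled by Director Yilmaz requires two-thirds of the disinterested directors present (10 − 1 = 9). 2/3 of 9 = 6, so 6 affirmative votes are needed; 7 voted in favor. Satisfied.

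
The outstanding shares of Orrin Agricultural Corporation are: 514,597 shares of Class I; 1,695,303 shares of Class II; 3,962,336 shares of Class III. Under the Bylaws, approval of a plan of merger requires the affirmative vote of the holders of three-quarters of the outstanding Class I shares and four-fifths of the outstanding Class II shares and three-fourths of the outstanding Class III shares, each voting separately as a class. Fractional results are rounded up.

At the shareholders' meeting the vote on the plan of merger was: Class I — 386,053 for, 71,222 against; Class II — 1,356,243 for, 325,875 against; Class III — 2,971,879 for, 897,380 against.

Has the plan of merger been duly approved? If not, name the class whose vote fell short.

Approved — every class gave the required vote.

Class I: 3/4 of 514597 = 385947.75, rounded up to 385948; 385,948 required, 386,053 in favor — approved.
Class II: 4/5 of 1695303 = 1356242.40, rounded up to 1356243; 1,356,243 required, 1,356,243 in favor — approved.
Class III: 3/4 of 3962336 = 2971752; 2,971,752 required, 2,971,879 in favor — approved.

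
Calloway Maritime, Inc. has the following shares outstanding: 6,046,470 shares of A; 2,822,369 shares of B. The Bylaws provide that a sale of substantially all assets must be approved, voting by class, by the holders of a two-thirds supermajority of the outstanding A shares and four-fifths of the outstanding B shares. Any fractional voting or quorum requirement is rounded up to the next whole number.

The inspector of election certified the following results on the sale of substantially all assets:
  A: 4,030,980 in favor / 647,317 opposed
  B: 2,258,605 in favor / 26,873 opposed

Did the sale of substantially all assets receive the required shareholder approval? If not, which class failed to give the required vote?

Approved — every class gave the required vote.

A: 2/3 of 6046470 = 4030980; 4,030,980 required, 4,030,980 in favor — approved.
B: 4/5 of 2822369 = 2257895.20, rounded up to 2257896; 2,257,896 required, 2,258,605 in favor — approved.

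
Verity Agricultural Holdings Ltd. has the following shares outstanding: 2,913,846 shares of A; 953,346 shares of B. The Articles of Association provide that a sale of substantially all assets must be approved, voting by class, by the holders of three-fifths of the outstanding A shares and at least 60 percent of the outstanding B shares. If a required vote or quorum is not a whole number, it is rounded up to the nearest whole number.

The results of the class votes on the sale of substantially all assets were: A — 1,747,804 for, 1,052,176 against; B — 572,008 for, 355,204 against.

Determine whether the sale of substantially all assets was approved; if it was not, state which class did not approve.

Not approved — the A shares did not give the required vote.

A: 3/5 of 2913846 = 1748307.60, rounded up to 1748308; 1,748,308 required, 1,747,804 in favor — not approved.
B: 3/5 of 953346 = 572007.60, rounded up to 572008; 572,008 required, 572,008 in favor — approved.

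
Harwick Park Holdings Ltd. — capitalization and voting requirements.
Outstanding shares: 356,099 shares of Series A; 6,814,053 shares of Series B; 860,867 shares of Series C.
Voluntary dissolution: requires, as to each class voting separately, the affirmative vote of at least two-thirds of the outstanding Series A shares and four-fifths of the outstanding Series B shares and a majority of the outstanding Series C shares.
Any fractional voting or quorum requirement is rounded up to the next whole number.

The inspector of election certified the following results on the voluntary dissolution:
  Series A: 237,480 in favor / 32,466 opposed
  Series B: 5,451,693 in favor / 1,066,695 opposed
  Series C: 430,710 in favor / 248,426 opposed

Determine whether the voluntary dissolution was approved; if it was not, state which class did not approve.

Series A: 2/3 of 356099 = 237399.33, rounded up to 237400; 237,400 required, 237,480 in favor — approved.
Series B: 4/5 of 6814053 = 5451242.40, rounded up to 5451243; 5,451,243 required, 5,451,693 in favor — approved.
Series C: a majority of 860867 is 430434; 430,434 required, 430,710 in favor — approved.

Approved — every class gave the required vote.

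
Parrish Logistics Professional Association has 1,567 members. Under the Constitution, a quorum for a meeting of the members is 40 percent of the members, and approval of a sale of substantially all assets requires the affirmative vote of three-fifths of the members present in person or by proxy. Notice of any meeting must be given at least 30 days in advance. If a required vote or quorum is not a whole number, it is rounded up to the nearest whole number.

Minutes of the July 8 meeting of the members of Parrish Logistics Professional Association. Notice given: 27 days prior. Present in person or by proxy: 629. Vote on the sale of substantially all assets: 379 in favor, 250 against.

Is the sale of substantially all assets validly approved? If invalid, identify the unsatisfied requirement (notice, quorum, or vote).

Notice: 27 days given; 30 required. Not satisfied.
Quorum: 40% of 1,567 = 626.80, rounded up to 627; 629 present. Satisfied.
Vote: requires three-fifths of those present (629); 3/5 of 629 = 377.40, rounded up to 378, so 378 needed; 379 in favor. Satisfied.

Invalid — notice requirement not satisfied.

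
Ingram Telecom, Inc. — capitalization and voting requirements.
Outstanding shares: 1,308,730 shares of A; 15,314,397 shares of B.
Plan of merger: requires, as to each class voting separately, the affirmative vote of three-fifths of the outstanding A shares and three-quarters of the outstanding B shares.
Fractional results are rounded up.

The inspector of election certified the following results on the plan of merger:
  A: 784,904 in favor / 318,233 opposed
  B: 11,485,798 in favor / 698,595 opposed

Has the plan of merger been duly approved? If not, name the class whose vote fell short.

A: 3/5 of 1308730 = 785238; 785,238 required, 784,904 in favor — not approved.
B: 3/4 of 15314397 = 11485797.75, rounded up to 11485798; 11,485,798 required, 11,485,798 in favor — approved.

Not approved — the A shares did not give the required vote.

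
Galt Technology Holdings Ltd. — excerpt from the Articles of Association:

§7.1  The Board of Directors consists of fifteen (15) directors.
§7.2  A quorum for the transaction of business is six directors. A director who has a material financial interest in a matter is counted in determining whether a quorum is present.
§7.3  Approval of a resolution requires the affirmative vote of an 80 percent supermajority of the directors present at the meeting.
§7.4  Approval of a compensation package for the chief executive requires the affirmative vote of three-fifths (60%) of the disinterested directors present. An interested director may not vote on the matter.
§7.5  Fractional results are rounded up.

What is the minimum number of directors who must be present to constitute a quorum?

6

The quorum is fixed at 6.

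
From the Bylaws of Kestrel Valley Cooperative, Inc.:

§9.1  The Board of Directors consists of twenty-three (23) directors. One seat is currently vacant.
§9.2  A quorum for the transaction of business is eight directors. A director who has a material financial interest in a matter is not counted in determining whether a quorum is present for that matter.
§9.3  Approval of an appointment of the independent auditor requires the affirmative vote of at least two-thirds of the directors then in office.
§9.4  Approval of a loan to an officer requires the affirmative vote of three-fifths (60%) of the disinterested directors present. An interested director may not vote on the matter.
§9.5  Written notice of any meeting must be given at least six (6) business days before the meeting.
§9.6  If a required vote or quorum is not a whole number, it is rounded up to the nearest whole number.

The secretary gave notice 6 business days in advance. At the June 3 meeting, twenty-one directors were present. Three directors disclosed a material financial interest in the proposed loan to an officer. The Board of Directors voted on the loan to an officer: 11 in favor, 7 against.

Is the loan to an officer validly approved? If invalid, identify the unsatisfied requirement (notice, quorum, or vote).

Notice: 6 business days given; 6 required (6 ≥ 6). Satisfied.
Quorum: 21 present, but the 3 interested directors do not count, leaving 18. Quorum is 8. Satisfied.
Vote: the loan to an officer requires three-fifths of the disinterested directors present (21 − 3 = 18). 3/5 of 18 = 10.80, rounded up to 11, so 11 affirmative votes are needed; 11 voted in favor. Satisfied.

Valid — all requirements satisfied.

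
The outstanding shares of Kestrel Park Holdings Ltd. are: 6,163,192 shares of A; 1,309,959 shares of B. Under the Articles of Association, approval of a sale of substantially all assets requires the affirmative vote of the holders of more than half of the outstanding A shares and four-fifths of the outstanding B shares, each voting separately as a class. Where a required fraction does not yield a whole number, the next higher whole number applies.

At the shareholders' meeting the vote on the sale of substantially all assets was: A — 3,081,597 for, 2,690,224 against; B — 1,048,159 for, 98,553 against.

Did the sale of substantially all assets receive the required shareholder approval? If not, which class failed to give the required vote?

A: a majority of 6163192 is 3081597; 3,081,597 required, 3,081,597 in favor — approved.
B: 4/5 of 1309959 = 1047967.20, rounded up to 1047968; 1,047,968 required, 1,048,159 in favor — approved.

Approved — every class gave the required vote.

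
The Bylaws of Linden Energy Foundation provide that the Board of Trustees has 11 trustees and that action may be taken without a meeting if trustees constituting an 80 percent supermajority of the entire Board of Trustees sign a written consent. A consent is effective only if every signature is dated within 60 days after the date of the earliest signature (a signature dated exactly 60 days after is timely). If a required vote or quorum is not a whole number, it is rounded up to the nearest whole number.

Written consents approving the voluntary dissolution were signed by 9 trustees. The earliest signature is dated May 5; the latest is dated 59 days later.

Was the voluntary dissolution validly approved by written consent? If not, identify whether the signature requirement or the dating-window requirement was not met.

Effective — both the signature and dating-window requirements are satisfied.

Signatures required: an 80 percent supermajority of 11 — 4/5 of 11 = 8.80, rounded up to 9, so 9 needed; 9 signed. Sufficient.
Dating window: the latest signature is 59 days after the earliest; the limit is 60 days. Within the window.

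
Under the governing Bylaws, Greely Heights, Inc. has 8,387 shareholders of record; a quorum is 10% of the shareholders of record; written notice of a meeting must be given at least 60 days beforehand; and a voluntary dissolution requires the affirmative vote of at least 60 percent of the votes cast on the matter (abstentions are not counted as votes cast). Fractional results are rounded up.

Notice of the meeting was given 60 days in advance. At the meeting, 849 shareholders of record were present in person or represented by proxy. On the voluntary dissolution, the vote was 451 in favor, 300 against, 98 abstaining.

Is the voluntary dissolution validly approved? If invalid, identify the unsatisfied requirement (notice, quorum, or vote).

Notice: 60 days given; 60 required. Satisfied.
Quorum: 10% of 8,387 = 838.70, rounded up to 839; 849 present. Satisfied.
Vote: requires three-fifths of the votes cast (849 − 98 abstaining = 751); 3/5 of 751 = 450.60, rounded up to 451, so 451 needed; 451 in favor. Satisfied.

Valid — all requirements satisfied.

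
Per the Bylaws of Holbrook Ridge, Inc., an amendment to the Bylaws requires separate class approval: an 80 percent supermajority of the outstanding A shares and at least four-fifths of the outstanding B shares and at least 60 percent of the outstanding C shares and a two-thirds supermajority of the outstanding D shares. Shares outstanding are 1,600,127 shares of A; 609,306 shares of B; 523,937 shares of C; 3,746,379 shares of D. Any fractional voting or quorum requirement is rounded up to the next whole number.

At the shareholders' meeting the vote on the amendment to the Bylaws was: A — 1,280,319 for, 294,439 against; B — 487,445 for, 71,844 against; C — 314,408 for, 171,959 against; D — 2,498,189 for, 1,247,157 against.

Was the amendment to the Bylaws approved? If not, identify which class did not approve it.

Approved — every class gave the required vote.

A: 4/5 of 1600127 = 1280101.60, rounded up to 1280102; 1,280,102 required, 1,280,319 in favor — approved.
B: 4/5 of 609306 = 487444.80, rounded up to 487445; 487,445 required, 487,445 in favor — approved.
C: 3/5 of 523937 = 314362.20, rounded up to 314363; 314,363 required, 314,408 in favor — approved.
D: 2/3 of 3746379 = 2497586; 2,497,586 required, 2,498,189 in favor — approved.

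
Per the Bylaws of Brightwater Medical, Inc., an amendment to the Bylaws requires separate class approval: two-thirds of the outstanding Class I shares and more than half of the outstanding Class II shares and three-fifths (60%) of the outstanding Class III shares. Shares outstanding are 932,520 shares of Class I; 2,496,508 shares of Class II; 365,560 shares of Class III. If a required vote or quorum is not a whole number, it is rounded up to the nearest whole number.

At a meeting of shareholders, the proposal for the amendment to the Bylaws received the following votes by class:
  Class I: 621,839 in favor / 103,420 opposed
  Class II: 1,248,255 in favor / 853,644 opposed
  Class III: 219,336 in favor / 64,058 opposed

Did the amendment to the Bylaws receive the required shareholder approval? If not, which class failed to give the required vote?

Approved — every class gave the required vote.

Class I: 2/3 of 932520 = 621680; 621,680 required, 621,839 in favor — approved.
Class II: a majority of 2496508 is 1248255; 1,248,255 required, 1,248,255 in favor — approved.
Class III: 3/5 of 365560 = 219336; 219,336 required, 219,336 in favor — approved.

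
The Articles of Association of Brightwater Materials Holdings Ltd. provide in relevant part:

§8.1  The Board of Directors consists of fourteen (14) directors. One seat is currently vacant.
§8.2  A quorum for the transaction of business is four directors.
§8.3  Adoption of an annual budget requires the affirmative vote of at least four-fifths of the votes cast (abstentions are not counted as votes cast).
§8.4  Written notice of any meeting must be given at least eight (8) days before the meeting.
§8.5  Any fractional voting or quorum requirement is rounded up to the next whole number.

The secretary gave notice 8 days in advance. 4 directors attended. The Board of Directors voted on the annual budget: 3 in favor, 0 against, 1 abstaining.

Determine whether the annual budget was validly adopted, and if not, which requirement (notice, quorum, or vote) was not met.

Notice: 8 days given; 8 required (8 ≥ 8). Satisfied.
Quorum: 4 present; quorum is 4. Satisfied.
Vote: the annual budget requires four-fifths of the votes cast (4 present − 1 abstaining = 3). 4/5 of 3 = 2.40, rounded up to 3, so 3 affirmative votes are needed; 3 voted in favor. Satisfied.

Valid — all requirements satisfied.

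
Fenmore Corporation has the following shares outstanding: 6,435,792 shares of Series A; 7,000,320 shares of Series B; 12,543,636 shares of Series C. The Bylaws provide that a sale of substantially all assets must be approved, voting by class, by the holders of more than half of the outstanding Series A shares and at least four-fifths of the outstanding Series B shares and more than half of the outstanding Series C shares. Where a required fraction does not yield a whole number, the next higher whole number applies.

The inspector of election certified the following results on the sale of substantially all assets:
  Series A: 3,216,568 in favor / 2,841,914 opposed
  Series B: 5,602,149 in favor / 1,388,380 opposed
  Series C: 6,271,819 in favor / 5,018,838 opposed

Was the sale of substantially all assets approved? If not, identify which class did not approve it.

Not approved — the Series A shares did not give the required vote.

Series A: a majority of 6435792 is 3217897; 3,217,897 required, 3,216,568 in favor — not approved.
Series B: 4/5 of 7000320 = 5600256; 5,600,256 required, 5,602,149 in favor — approved.
Series C: a majority of 12543636 is 6271819; 6,271,819 required, 6,271,819 in favor — approved.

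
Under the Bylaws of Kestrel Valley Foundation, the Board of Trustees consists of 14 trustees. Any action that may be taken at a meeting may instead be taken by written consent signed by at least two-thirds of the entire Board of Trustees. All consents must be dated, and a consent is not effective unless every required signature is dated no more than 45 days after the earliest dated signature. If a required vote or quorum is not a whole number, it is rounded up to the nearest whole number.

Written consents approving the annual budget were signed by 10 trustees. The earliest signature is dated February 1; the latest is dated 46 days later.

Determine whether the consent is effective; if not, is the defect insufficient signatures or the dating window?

Not effective — dating-window requirement not satisfied.

Signatures required: at least two-thirds of 14 — 2/3 of 14 = 9.33, rounded up to 10, so 10 needed; 10 signed. Sufficient.
Dating window: the latest signature is 46 days after the earliest; the limit is 45 days. Outside the window.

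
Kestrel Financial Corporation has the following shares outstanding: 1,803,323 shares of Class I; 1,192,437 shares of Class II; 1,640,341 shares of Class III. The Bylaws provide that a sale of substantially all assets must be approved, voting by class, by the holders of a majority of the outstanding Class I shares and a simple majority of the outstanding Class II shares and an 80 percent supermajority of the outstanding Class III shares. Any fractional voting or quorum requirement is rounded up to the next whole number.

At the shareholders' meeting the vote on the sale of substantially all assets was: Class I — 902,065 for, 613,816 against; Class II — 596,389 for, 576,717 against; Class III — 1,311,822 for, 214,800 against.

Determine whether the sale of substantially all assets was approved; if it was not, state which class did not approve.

Class I: a majority of 1803323 is 901662; 901,662 required, 902,065 in favor — approved.
Class II: a majority of 1192437 is 596219; 596,219 required, 596,389 in favor — approved.
Class III: 4/5 of 1640341 = 1312272.80, rounded up to 1312273; 1,312,273 required, 1,311,822 in favor — not approved.

Not approved — the Class III shares did not give the required vote.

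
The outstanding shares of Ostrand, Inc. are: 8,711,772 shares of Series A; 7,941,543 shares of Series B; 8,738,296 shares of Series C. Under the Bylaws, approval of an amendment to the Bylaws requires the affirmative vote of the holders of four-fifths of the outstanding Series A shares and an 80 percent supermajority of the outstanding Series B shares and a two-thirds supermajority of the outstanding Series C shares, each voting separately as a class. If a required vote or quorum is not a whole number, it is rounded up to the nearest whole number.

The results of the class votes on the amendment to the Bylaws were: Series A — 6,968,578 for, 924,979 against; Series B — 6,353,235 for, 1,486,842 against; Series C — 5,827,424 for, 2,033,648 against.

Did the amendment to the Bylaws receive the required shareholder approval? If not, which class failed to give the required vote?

Not approved — the Series A shares did not give the required vote.

Series A: 4/5 of 8711772 = 6969417.60, rounded up to 6969418; 6,969,418 required, 6,968,578 in favor — not approved.
Series B: 4/5 of 7941543 = 6353234.40, rounded up to 6353235; 6,353,235 required, 6,353,235 in favor — approved.
Series C: 2/3 of 8738296 = 5825530.67, rounded up to 5825531; 5,825,531 required, 5,827,424 in favor — approved.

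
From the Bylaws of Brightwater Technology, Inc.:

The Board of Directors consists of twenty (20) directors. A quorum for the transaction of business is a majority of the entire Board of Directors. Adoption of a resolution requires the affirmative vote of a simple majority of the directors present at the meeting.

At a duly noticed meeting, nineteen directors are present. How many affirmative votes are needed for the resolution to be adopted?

The resolution requires a majority of the directors present (19).
A majority of 19 is 10.

10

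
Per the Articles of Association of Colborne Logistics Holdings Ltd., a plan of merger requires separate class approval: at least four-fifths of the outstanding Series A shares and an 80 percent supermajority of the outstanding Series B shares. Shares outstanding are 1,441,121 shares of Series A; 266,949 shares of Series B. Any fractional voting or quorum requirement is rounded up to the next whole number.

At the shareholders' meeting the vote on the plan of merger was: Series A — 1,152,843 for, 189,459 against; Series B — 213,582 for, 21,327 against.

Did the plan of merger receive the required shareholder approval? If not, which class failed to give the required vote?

Not approved — the Series A shares did not give the required vote.

Series A: 4/5 of 1441121 = 1152896.80, rounded up to 1152897; 1,152,897 required, 1,152,843 in favor — not approved.
Series B: 4/5 of 266949 = 213559.20, rounded up to 213560; 213,560 required, 213,582 in favor — approved.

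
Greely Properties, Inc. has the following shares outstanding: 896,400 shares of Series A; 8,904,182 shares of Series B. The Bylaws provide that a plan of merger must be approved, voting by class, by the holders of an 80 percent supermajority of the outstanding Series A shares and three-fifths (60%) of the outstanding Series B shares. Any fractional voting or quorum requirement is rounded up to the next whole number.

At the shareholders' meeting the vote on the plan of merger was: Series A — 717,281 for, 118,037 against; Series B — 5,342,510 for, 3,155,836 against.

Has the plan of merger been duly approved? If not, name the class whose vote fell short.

Approved — every class gave the required vote.

Series A: 4/5 of 896400 = 717120; 717,120 required, 717,281 in favor — approved.
Series B: 3/5 of 8904182 = 5342509.20, rounded up to 5342510; 5,342,510 required, 5,342,510 in favor — approved.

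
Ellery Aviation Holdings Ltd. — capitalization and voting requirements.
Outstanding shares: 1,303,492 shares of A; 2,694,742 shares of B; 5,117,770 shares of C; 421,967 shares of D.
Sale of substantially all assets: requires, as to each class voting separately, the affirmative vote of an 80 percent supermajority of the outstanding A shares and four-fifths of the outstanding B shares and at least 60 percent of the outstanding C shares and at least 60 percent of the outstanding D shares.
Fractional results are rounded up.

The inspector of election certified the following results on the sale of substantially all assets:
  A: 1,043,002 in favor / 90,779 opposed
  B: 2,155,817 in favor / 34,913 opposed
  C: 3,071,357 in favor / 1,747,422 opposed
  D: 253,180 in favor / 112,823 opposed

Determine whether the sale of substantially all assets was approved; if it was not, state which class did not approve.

A: 4/5 of 1303492 = 1042793.60, rounded up to 1042794; 1,042,794 required, 1,043,002 in favor — approved.
B: 4/5 of 2694742 = 2155793.60, rounded up to 2155794; 2,155,794 required, 2,155,817 in favor — approved.
C: 3/5 of 5117770 = 3070662; 3,070,662 required, 3,071,357 in favor — approved.
D: 3/5 of 421967 = 253180.20, rounded up to 253181; 253,181 required, 253,180 in favor — not approved.

Not approved — the D shares did not give the required vote.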